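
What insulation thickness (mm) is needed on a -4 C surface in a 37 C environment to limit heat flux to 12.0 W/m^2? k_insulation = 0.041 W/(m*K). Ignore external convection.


dT = 37 - (-4) = 41 K
thickness = k * dT / q_max * 1000
thickness = 0.041 * 41 / 12.0 * 1000
thickness = 140.1 mm

140.1


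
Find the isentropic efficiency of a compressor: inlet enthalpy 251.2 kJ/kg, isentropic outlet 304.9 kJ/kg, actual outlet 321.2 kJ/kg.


dh_ideal = 304.9 - 251.2 = 53.7 kJ/kg
dh_actual = 321.2 - 251.2 = 70.0 kJ/kg
eta_s = dh_ideal / dh_actual = 53.7 / 70.0
eta_s = 0.7671

0.7671


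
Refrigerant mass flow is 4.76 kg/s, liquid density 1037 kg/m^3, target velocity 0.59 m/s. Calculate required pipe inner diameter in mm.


A = m_dot / (rho * v) = 4.76 / (1037 * 0.59) = 0.007779938872 m^2
d = sqrt(4*A/pi) * 1000
d = 99.5 mm

99.5


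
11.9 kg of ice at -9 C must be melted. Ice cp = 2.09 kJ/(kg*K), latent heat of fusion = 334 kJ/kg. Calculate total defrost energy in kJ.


Sensible heat = cp * dT = 2.09 * 9 = 18.81 kJ/kg
Total per kg = 18.81 + 334 = 352.81 kJ/kg
Q = m * total = 11.9 * 352.81
Q = 4198.4 kJ

4198.4


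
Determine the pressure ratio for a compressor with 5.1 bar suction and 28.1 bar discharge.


PR = P_high / P_low
PR = 28.1 / 5.1
PR = 5.51

5.51


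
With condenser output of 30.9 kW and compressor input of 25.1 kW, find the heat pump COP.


COP_hp = Q_cond / W
COP_hp = 30.9 / 25.1
COP_hp = 1.231

1.231


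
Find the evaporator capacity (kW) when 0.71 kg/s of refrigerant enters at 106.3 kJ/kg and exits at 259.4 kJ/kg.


dh = 259.4 - 106.3 = 153.1 kJ/kg
Q_evap = m_dot * dh = 0.71 * 153.1
Q_evap = 108.7 kW

108.7


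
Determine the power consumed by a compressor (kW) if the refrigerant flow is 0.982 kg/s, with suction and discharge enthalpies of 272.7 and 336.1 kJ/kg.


dh = 336.1 - 272.7 = 63.4 kJ/kg
W = m_dot * dh = 0.982 * 63.4 = 62.26 kW

62.26


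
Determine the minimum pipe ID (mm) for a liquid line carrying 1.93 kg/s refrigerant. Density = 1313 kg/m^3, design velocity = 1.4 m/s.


A = m_dot / (rho * v) = 1.93 / (1313 * 1.4) = 0.001049940159 m^2
d = sqrt(4*A/pi) * 1000
d = 36.6 mm

36.6


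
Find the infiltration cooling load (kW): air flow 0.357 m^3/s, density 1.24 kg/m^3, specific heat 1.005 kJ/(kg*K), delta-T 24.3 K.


Q = V_dot * rho * cp * dT
Q = 0.357 * 1.24 * 1.005 * 24.3
Q = 10.811 kW

10.811


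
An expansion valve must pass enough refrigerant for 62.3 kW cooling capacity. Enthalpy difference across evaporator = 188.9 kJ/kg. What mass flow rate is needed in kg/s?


m_dot = Q / dh
m_dot = 62.3 / 188.9
m_dot = 0.3298 kg/s

0.3298


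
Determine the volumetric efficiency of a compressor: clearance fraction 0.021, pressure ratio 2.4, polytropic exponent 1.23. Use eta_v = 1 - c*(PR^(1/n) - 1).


PR^(1/n) = 2.4^(1/1.23) = 2.03758076
eta_v = 1 - 0.021 * (2.03758076 - 1)
eta_v = 0.9782

0.9782


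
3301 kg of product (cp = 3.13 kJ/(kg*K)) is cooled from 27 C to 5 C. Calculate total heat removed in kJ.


dT = 27 - (5) = 22 K
Q = m * cp * dT = 3301 * 3.13 * 22
Q = 227307 kJ

227307


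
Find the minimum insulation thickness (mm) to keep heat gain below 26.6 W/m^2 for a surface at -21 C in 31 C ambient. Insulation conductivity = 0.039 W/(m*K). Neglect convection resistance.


dT = 31 - (-21) = 52 K
thickness = k * dT / q_max * 1000
thickness = 0.039 * 52 / 26.6 * 1000
thickness = 76.2 mm

76.2


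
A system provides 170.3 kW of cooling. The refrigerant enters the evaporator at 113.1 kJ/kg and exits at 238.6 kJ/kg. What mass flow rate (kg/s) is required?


dh = 238.6 - 113.1 = 125.5 kJ/kg
m_dot = Q / dh = 170.3 / 125.5 = 1.357 kg/s

1.357


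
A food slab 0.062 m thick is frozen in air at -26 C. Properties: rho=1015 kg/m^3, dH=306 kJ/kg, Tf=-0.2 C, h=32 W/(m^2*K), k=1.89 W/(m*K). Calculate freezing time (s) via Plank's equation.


dT = -0.2 - (-26) = 25.8 K
term1 = a/(2h) = 0.062/(2*32) = 0.00096875
term2 = a^2/(8k) = 0.062^2/(8*1.89) = 0.0002542328042
t = rho*dH*1000/dT * (term1 + term2)
t = 1015*306*1000/25.8 * (0.00096875 + 0.0002542328042)
t = 14723 s

14723


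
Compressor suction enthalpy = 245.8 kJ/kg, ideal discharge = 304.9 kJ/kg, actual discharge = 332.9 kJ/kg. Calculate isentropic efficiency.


dh_ideal = 304.9 - 245.8 = 59.1 kJ/kg
dh_actual = 332.9 - 245.8 = 87.1 kJ/kg
eta_s = dh_ideal / dh_actual = 59.1 / 87.1
eta_s = 0.6785

0.6785


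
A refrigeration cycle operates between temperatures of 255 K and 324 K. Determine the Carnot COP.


dT = 324 - 255 = 69 K
COP_carnot = T_cold / dT = 255 / 69
COP_carnot = 3.696

3.696


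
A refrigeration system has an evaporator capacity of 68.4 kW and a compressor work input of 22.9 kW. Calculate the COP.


COP = Q_evap / W
COP = 68.4 / 22.9
COP = 2.987

2.987


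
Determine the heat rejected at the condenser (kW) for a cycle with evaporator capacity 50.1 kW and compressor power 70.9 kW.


Q_cond = Q_evap + W
Q_cond = 50.1 + 70.9
Q_cond = 121.0 kW

121.0


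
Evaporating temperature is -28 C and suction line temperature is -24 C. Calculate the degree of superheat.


Superheat = T_suction - T_evap
Superheat = -24 - (-28)
Superheat = 4 K

4


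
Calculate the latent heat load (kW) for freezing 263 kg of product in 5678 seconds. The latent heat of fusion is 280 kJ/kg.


Q_lat = m * h_fg / t
Q_lat = 263 * 280 / 5678
Q_lat = 12.97 kW

12.97


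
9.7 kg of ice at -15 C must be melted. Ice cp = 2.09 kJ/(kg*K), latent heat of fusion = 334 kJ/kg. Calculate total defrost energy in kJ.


Sensible heat = cp * dT = 2.09 * 15 = 31.35 kJ/kg
Total per kg = 31.35 + 334 = 365.35 kJ/kg
Q = m * total = 9.7 * 365.35
Q = 3543.9 kJ

3543.9


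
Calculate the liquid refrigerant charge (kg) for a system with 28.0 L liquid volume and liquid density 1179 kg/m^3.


Charge = V * rho / 1000
Charge = 28.0 * 1179 / 1000
Charge = 33.01 kg

33.01


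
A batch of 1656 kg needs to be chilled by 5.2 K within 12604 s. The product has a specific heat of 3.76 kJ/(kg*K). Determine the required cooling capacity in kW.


Q = m * cp * dT / t
Q = 1656 * 3.76 * 5.2 / 12604
Q = 2.569 kW

2.569


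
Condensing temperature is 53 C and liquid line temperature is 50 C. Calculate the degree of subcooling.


Subcooling = T_cond - T_liquid
Subcooling = 53 - 50
Subcooling = 3 K

3


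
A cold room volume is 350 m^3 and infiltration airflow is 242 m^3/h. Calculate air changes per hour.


ACH = flow / volume
ACH = 242 / 350
ACH = 0.691

0.691


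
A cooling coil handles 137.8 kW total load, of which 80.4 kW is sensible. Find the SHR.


SHR = Q_sensible / Q_total
SHR = 80.4 / 137.8
SHR = 0.583

0.583


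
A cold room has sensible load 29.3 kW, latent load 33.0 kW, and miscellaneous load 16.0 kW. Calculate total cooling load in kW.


Q_total = Q_s + Q_l + Q_misc
Q_total = 29.3 + 33.0 + 16.0
Q_total = 78.3 kW

78.3


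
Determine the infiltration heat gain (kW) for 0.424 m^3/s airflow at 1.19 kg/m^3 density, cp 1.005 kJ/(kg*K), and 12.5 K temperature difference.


Q = V_dot * rho * cp * dT
Q = 0.424 * 1.19 * 1.005 * 12.5
Q = 6.339 kW

6.339


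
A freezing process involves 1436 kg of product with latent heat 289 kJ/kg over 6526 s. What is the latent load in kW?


Q_lat = m * h_fg / t
Q_lat = 1436 * 289 / 6526
Q_lat = 63.59 kW

63.59


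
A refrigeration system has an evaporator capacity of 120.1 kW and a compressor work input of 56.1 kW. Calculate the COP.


COP = Q_evap / W
COP = 120.1 / 56.1
COP = 2.141

2.141


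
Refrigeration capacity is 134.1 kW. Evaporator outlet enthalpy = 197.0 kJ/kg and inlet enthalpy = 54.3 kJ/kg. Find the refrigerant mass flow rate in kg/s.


dh = 197.0 - 54.3 = 142.7 kJ/kg
m_dot = Q / dh = 134.1 / 142.7 = 0.9397 kg/s

0.9397


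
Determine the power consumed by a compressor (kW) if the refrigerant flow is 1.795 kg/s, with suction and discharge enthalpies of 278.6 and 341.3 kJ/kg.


dh = 341.3 - 278.6 = 62.7 kJ/kg
W = m_dot * dh = 1.795 * 62.7 = 112.55 kW

112.55


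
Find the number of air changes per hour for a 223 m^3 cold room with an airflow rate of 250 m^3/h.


ACH = flow / volume
ACH = 250 / 223
ACH = 1.121

1.121


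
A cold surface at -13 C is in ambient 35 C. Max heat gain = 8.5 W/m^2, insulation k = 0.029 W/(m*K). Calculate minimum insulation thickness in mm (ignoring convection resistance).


dT = 35 - (-13) = 48 K
thickness = k * dT / q_max * 1000
thickness = 0.029 * 48 / 8.5 * 1000
thickness = 163.8 mm

163.8


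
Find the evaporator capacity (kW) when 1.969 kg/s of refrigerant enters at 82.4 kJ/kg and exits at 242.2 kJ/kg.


dh = 242.2 - 82.4 = 159.8 kJ/kg
Q_evap = m_dot * dh = 1.969 * 159.8
Q_evap = 314.65 kW

314.65


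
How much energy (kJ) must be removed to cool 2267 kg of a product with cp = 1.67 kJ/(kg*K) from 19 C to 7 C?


dT = 19 - (7) = 12 K
Q = m * cp * dT = 2267 * 1.67 * 12
Q = 45431 kJ

45431


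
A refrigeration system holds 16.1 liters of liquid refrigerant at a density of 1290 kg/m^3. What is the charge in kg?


Charge = V * rho / 1000
Charge = 16.1 * 1290 / 1000
Charge = 20.77 kg

20.77


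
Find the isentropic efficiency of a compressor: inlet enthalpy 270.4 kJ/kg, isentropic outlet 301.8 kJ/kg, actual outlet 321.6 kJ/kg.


dh_ideal = 301.8 - 270.4 = 31.4 kJ/kg
dh_actual = 321.6 - 270.4 = 51.2 kJ/kg
eta_s = dh_ideal / dh_actual = 31.4 / 51.2
eta_s = 0.6133

0.6133


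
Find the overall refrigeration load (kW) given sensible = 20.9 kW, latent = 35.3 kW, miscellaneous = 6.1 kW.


Q_total = Q_s + Q_l + Q_misc
Q_total = 20.9 + 35.3 + 6.1
Q_total = 62.3 kW

62.3


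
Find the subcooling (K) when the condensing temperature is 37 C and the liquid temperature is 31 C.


Subcooling = T_cond - T_liquid
Subcooling = 37 - 31
Subcooling = 6 K

6


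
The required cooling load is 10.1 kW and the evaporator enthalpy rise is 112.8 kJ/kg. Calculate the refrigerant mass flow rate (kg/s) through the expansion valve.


m_dot = Q / dh
m_dot = 10.1 / 112.8
m_dot = 0.0895 kg/s

0.0895


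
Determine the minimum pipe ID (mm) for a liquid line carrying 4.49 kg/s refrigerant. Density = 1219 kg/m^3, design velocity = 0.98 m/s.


A = m_dot / (rho * v) = 4.49 / (1219 * 0.98) = 0.003758517353 m^2
d = sqrt(4*A/pi) * 1000
d = 69.2 mm

69.2


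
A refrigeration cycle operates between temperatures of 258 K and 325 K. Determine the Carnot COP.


dT = 325 - 258 = 67 K
COP_carnot = T_cold / dT = 258 / 67
COP_carnot = 3.851

3.851


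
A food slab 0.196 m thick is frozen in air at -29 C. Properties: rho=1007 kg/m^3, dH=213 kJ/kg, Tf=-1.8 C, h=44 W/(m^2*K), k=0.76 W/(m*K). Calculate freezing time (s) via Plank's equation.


dT = -1.8 - (-29) = 27.2 K
term1 = a/(2h) = 0.196/(2*44) = 0.002227272727
term2 = a^2/(8k) = 0.196^2/(8*0.76) = 0.006318421053
t = rho*dH*1000/dT * (term1 + term2)
t = 1007*213*1000/27.2 * (0.002227272727 + 0.006318421053)
t = 67389 s

67389


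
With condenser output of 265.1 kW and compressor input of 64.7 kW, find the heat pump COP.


COP_hp = Q_cond / W
COP_hp = 265.1 / 64.7
COP_hp = 4.097

4.097


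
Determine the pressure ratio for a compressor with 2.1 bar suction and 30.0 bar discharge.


PR = P_high / P_low
PR = 30.0 / 2.1
PR = 14.286

14.286


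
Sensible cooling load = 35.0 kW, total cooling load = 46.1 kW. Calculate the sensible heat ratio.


SHR = Q_sensible / Q_total
SHR = 35.0 / 46.1
SHR = 0.759

0.759


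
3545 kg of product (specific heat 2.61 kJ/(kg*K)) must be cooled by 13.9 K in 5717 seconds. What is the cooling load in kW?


Q = m * cp * dT / t
Q = 3545 * 2.61 * 13.9 / 5717
Q = 22.496 kW

22.496


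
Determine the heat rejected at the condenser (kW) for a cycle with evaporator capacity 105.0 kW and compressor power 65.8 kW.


Q_cond = Q_evap + W
Q_cond = 105.0 + 65.8
Q_cond = 170.8 kW

170.8


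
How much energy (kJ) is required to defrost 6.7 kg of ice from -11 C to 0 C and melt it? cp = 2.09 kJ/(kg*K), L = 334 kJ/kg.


Sensible heat = cp * dT = 2.09 * 11 = 22.99 kJ/kg
Total per kg = 22.99 + 334 = 356.99 kJ/kg
Q = m * total = 6.7 * 356.99
Q = 2391.8 kJ

2391.8


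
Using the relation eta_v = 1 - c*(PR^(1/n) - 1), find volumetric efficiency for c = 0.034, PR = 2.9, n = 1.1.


PR^(1/n) = 2.9^(1/1.1) = 2.63246021
eta_v = 1 - 0.034 * (2.63246021 - 1)
eta_v = 0.9445

0.9445


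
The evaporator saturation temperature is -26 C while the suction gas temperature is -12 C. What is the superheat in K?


Superheat = T_suction - T_evap
Superheat = -12 - (-26)
Superheat = 14 K

14


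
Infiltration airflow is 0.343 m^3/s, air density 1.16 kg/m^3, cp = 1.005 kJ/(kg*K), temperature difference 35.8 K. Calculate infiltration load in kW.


Q = V_dot * rho * cp * dT
Q = 0.343 * 1.16 * 1.005 * 35.8
Q = 14.315 kW

14.315


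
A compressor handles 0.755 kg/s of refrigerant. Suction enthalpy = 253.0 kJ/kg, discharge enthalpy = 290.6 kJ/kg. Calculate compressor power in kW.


dh = 290.6 - 253.0 = 37.6 kJ/kg
W = m_dot * dh = 0.755 * 37.6 = 28.39 kW

28.39


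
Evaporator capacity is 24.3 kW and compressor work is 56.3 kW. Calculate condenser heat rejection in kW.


Q_cond = Q_evap + W
Q_cond = 24.3 + 56.3
Q_cond = 80.6 kW

80.6


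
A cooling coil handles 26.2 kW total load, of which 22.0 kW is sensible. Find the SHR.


SHR = Q_sensible / Q_total
SHR = 22.0 / 26.2
SHR = 0.84

0.84


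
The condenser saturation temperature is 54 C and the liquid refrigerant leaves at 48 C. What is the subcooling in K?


Subcooling = T_cond - T_liquid
Subcooling = 54 - 48
Subcooling = 6 K

6


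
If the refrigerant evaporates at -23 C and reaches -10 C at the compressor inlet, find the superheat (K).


Superheat = T_suction - T_evap
Superheat = -10 - (-23)
Superheat = 13 K

13


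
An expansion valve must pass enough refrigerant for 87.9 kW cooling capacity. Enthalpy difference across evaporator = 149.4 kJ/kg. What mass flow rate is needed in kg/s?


m_dot = Q / dh
m_dot = 87.9 / 149.4
m_dot = 0.5884 kg/s

0.5884


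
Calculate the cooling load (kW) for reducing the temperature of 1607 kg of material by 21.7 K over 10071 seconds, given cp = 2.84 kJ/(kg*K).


Q = m * cp * dT / t
Q = 1607 * 2.84 * 21.7 / 10071
Q = 9.834 kW

9.834


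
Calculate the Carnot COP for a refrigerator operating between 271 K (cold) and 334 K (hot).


dT = 334 - 271 = 63 K
COP_carnot = T_cold / dT = 271 / 63
COP_carnot = 4.302

4.302


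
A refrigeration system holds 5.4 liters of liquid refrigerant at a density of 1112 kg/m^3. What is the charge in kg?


Charge = V * rho / 1000
Charge = 5.4 * 1112 / 1000
Charge = 6.0 kg

6.0


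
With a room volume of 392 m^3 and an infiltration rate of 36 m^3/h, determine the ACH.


ACH = flow / volume
ACH = 36 / 392
ACH = 0.092

0.092


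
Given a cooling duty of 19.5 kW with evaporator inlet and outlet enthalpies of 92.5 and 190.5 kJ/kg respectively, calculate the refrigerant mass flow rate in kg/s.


dh = 190.5 - 92.5 = 98.0 kJ/kg
m_dot = Q / dh = 19.5 / 98.0 = 0.199 kg/s

0.199


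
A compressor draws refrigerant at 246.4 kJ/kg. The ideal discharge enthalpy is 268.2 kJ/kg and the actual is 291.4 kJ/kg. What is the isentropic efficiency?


dh_ideal = 268.2 - 246.4 = 21.8 kJ/kg
dh_actual = 291.4 - 246.4 = 45.0 kJ/kg
eta_s = dh_ideal / dh_actual = 21.8 / 45.0
eta_s = 0.4844

0.4844


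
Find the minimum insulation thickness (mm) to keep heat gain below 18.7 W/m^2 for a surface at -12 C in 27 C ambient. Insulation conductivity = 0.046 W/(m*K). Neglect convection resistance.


dT = 27 - (-12) = 39 K
thickness = k * dT / q_max * 1000
thickness = 0.046 * 39 / 18.7 * 1000
thickness = 95.9 mm

95.9


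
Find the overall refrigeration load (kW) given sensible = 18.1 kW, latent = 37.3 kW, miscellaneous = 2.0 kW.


Q_total = Q_s + Q_l + Q_misc
Q_total = 18.1 + 37.3 + 2.0
Q_total = 57.4 kW

57.4


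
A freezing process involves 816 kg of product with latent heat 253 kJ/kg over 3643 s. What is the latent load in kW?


Q_lat = m * h_fg / t
Q_lat = 816 * 253 / 3643
Q_lat = 56.67 kW

56.67


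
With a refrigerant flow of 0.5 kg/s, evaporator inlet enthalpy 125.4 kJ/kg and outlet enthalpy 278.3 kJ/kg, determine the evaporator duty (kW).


dh = 278.3 - 125.4 = 152.9 kJ/kg
Q_evap = m_dot * dh = 0.5 * 152.9
Q_evap = 76.45 kW

76.45


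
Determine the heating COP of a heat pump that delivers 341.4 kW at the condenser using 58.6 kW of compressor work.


COP_hp = Q_cond / W
COP_hp = 341.4 / 58.6
COP_hp = 5.826

5.826


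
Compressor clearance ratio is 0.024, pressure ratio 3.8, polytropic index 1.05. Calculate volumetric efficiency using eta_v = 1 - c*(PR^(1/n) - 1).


PR^(1/n) = 3.8^(1/1.05) = 3.56594675
eta_v = 1 - 0.024 * (3.56594675 - 1)
eta_v = 0.9384

0.9384


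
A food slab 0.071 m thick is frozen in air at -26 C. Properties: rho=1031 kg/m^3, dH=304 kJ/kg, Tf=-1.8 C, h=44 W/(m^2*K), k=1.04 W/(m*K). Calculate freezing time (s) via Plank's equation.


dT = -1.8 - (-26) = 24.2 K
term1 = a/(2h) = 0.071/(2*44) = 0.0008068181818
term2 = a^2/(8k) = 0.071^2/(8*1.04) = 0.0006058894231
t = rho*dH*1000/dT * (term1 + term2)
t = 1031*304*1000/24.2 * (0.0008068181818 + 0.0006058894231)
t = 18297 s

18297


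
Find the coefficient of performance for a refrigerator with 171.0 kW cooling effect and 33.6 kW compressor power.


COP = Q_evap / W
COP = 171.0 / 33.6
COP = 5.089

5.089


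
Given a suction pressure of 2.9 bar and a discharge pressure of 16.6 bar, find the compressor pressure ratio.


PR = P_high / P_low
PR = 16.6 / 2.9
PR = 5.724

5.724


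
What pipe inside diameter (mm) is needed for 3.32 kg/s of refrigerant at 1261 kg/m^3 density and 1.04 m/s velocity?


A = m_dot / (rho * v) = 3.32 / (1261 * 1.04) = 0.002531568352 m^2
d = sqrt(4*A/pi) * 1000
d = 56.8 mm

56.8


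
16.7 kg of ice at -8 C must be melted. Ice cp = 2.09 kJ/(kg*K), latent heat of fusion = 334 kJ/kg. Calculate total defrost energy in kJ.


Sensible heat = cp * dT = 2.09 * 8 = 16.72 kJ/kg
Total per kg = 16.72 + 334 = 350.72 kJ/kg
Q = m * total = 16.7 * 350.72
Q = 5857.0 kJ

5857.0


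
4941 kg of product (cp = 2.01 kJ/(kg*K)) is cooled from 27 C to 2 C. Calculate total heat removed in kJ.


dT = 27 - (2) = 25 K
Q = m * cp * dT = 4941 * 2.01 * 25
Q = 248285 kJ

248285


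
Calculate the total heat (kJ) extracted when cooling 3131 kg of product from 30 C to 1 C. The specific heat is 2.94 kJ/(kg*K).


dT = 30 - (1) = 29 K
Q = m * cp * dT = 3131 * 2.94 * 29
Q = 266949 kJ

266949


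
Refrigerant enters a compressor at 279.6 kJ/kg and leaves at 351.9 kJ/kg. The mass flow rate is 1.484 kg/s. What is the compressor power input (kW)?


dh = 351.9 - 279.6 = 72.3 kJ/kg
W = m_dot * dh = 1.484 * 72.3 = 107.29 kW

107.29


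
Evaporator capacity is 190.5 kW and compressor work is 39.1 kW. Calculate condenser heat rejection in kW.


Q_cond = Q_evap + W
Q_cond = 190.5 + 39.1
Q_cond = 229.6 kW

229.6


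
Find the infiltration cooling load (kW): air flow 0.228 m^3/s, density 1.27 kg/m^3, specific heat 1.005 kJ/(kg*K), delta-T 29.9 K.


Q = V_dot * rho * cp * dT
Q = 0.228 * 1.27 * 1.005 * 29.9
Q = 8.701 kW

8.701


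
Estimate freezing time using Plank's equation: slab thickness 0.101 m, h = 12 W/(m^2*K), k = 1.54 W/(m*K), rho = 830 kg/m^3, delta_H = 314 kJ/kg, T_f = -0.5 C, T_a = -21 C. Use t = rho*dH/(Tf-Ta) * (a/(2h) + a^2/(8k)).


dT = -0.5 - (-21) = 20.5 K
term1 = a/(2h) = 0.101/(2*12) = 0.004208333333
term2 = a^2/(8k) = 0.101^2/(8*1.54) = 0.0008280032468
t = rho*dH*1000/dT * (term1 + term2)
t = 830*314*1000/20.5 * (0.004208333333 + 0.0008280032468)
t = 64028 s

64028


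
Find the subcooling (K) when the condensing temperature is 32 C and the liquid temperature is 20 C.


Subcooling = T_cond - T_liquid
Subcooling = 32 - 20
Subcooling = 12 K

12


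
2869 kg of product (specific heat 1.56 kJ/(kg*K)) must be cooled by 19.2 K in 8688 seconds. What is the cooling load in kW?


Q = m * cp * dT / t
Q = 2869 * 1.56 * 19.2 / 8688
Q = 9.891 kW

9.891


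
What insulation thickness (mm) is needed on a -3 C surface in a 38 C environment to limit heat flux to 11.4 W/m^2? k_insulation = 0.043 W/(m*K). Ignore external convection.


dT = 38 - (-3) = 41 K
thickness = k * dT / q_max * 1000
thickness = 0.043 * 41 / 11.4 * 1000
thickness = 154.6 mm

154.6


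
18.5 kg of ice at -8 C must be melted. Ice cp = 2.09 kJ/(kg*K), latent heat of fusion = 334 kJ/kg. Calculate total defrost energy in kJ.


Sensible heat = cp * dT = 2.09 * 8 = 16.72 kJ/kg
Total per kg = 16.72 + 334 = 350.72 kJ/kg
Q = m * total = 18.5 * 350.72
Q = 6488.3 kJ

6488.3


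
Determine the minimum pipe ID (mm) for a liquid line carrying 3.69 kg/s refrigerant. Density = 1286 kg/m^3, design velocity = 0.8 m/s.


A = m_dot / (rho * v) = 3.69 / (1286 * 0.8) = 0.003586702955 m^2
d = sqrt(4*A/pi) * 1000
d = 67.6 mm

67.6


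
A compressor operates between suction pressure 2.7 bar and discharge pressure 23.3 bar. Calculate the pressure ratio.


PR = P_high / P_low
PR = 23.3 / 2.7
PR = 8.63

8.63


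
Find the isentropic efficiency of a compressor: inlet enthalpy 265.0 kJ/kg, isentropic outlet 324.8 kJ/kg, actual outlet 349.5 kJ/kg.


dh_ideal = 324.8 - 265.0 = 59.8 kJ/kg
dh_actual = 349.5 - 265.0 = 84.5 kJ/kg
eta_s = dh_ideal / dh_actual = 59.8 / 84.5
eta_s = 0.7077

0.7077


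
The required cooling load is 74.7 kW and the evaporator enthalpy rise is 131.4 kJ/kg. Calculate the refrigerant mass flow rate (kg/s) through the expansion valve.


m_dot = Q / dh
m_dot = 74.7 / 131.4
m_dot = 0.5685 kg/s

0.5685


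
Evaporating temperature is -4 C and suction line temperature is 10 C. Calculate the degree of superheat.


Superheat = T_suction - T_evap
Superheat = 10 - (-4)
Superheat = 14 K

14


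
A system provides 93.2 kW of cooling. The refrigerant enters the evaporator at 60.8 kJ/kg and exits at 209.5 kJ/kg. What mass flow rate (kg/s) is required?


dh = 209.5 - 60.8 = 148.7 kJ/kg
m_dot = Q / dh = 93.2 / 148.7 = 0.6268 kg/s

0.6268


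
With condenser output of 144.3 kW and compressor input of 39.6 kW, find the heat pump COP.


COP_hp = Q_cond / W
COP_hp = 144.3 / 39.6
COP_hp = 3.644

3.644


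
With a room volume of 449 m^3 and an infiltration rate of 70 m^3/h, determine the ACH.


ACH = flow / volume
ACH = 70 / 449
ACH = 0.156

0.156


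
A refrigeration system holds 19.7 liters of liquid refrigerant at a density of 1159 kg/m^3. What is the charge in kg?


Charge = V * rho / 1000
Charge = 19.7 * 1159 / 1000
Charge = 22.83 kg

22.83


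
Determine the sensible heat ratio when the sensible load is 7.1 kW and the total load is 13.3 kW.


SHR = Q_sensible / Q_total
SHR = 7.1 / 13.3
SHR = 0.534

0.534


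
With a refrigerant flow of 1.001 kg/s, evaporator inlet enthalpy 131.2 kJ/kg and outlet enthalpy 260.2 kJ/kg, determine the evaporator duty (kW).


dh = 260.2 - 131.2 = 129.0 kJ/kg
Q_evap = m_dot * dh = 1.001 * 129.0
Q_evap = 129.13 kW

129.13


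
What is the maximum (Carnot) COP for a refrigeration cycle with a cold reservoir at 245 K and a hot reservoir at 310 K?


dT = 310 - 245 = 65 K
COP_carnot = T_cold / dT = 245 / 65
COP_carnot = 3.769

3.769


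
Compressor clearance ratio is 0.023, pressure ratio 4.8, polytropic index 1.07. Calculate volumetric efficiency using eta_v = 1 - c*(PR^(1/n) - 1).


PR^(1/n) = 4.8^(1/1.07) = 4.33185642
eta_v = 1 - 0.023 * (4.33185642 - 1)
eta_v = 0.9234

0.9234


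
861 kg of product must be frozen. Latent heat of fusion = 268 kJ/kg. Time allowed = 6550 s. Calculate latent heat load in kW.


Q_lat = m * h_fg / t
Q_lat = 861 * 268 / 6550
Q_lat = 35.23 kW

35.23


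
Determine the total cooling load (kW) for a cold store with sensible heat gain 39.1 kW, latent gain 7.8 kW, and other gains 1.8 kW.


Q_total = Q_s + Q_l + Q_misc
Q_total = 39.1 + 7.8 + 1.8
Q_total = 48.7 kW

48.7


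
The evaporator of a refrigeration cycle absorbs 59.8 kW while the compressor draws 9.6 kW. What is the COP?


COP = Q_evap / W
COP = 59.8 / 9.6
COP = 6.229

6.229


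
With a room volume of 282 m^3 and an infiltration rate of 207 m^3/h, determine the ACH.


ACH = flow / volume
ACH = 207 / 282
ACH = 0.734

0.734


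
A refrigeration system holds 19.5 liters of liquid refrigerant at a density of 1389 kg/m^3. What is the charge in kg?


Charge = V * rho / 1000
Charge = 19.5 * 1389 / 1000
Charge = 27.09 kg

27.09


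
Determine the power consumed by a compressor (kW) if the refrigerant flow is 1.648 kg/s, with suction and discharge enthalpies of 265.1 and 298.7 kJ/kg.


dh = 298.7 - 265.1 = 33.6 kJ/kg
W = m_dot * dh = 1.648 * 33.6 = 55.37 kW

55.37


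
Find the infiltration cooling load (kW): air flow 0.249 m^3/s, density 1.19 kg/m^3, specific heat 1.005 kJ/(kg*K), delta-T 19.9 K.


Q = V_dot * rho * cp * dT
Q = 0.249 * 1.19 * 1.005 * 19.9
Q = 5.926 kW

5.926


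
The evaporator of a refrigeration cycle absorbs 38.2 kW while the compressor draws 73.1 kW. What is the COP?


COP = Q_evap / W
COP = 38.2 / 73.1
COP = 0.523

0.523


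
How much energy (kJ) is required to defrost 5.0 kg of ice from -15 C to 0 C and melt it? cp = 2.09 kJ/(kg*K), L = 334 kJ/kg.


Sensible heat = cp * dT = 2.09 * 15 = 31.35 kJ/kg
Total per kg = 31.35 + 334 = 365.35 kJ/kg
Q = m * total = 5.0 * 365.35
Q = 1826.8 kJ

1826.8


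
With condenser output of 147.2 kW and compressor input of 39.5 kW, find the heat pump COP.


COP_hp = Q_cond / W
COP_hp = 147.2 / 39.5
COP_hp = 3.727

3.727


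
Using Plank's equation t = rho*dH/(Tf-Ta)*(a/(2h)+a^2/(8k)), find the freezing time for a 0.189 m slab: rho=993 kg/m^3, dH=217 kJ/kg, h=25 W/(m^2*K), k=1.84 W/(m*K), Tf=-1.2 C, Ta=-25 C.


dT = -1.2 - (-25) = 23.8 K
term1 = a/(2h) = 0.189/(2*25) = 0.00378
term2 = a^2/(8k) = 0.189^2/(8*1.84) = 0.00242669837
t = rho*dH*1000/dT * (term1 + term2)
t = 993*217*1000/23.8 * (0.00378 + 0.00242669837)
t = 56194 s

56194


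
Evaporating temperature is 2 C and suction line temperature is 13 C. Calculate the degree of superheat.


Superheat = T_suction - T_evap
Superheat = 13 - (2)
Superheat = 11 K

11


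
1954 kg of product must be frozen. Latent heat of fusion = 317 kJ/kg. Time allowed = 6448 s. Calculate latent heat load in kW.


Q_lat = m * h_fg / t
Q_lat = 1954 * 317 / 6448
Q_lat = 96.06 kW

96.06


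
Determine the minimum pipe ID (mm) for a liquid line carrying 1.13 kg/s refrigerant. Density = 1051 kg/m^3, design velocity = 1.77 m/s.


A = m_dot / (rho * v) = 1.13 / (1051 * 1.77) = 0.0006074387051 m^2
d = sqrt(4*A/pi) * 1000
d = 27.8 mm

27.8


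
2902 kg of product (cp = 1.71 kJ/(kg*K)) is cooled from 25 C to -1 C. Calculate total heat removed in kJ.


dT = 25 - (-1) = 26 K
Q = m * cp * dT = 2902 * 1.71 * 26
Q = 129023 kJ

129023


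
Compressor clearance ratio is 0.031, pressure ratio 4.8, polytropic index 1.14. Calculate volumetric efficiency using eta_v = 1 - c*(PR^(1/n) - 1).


PR^(1/n) = 4.8^(1/1.14) = 3.95895015
eta_v = 1 - 0.031 * (3.95895015 - 1)
eta_v = 0.9083

0.9083


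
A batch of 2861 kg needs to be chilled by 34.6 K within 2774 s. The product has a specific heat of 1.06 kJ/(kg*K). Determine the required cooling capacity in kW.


Q = m * cp * dT / t
Q = 2861 * 1.06 * 34.6 / 2774
Q = 37.826 kW

37.826


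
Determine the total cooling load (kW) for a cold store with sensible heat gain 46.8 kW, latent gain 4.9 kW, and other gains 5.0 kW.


Q_total = Q_s + Q_l + Q_misc
Q_total = 46.8 + 4.9 + 5.0
Q_total = 56.7 kW

56.7


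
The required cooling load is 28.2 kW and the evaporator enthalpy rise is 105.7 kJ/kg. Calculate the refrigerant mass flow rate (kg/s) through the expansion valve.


m_dot = Q / dh
m_dot = 28.2 / 105.7
m_dot = 0.2668 kg/s

0.2668


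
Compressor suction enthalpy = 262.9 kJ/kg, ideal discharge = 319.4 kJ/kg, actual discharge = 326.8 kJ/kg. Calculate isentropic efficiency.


dh_ideal = 319.4 - 262.9 = 56.5 kJ/kg
dh_actual = 326.8 - 262.9 = 63.9 kJ/kg
eta_s = dh_ideal / dh_actual = 56.5 / 63.9
eta_s = 0.8842

0.8842


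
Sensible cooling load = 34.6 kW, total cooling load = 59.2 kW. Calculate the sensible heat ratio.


SHR = Q_sensible / Q_total
SHR = 34.6 / 59.2
SHR = 0.584

0.584


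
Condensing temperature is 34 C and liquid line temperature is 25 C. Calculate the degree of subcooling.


Subcooling = T_cond - T_liquid
Subcooling = 34 - 25
Subcooling = 9 K

9


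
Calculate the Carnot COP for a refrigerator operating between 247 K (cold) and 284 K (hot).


dT = 284 - 247 = 37 K
COP_carnot = T_cold / dT = 247 / 37
COP_carnot = 6.676

6.676


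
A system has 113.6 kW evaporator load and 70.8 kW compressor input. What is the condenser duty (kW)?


Q_cond = Q_evap + W
Q_cond = 113.6 + 70.8
Q_cond = 184.4 kW

184.4


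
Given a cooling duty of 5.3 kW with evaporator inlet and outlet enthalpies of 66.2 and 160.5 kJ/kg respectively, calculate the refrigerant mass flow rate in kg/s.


dh = 160.5 - 66.2 = 94.3 kJ/kg
m_dot = Q / dh = 5.3 / 94.3 = 0.0562 kg/s

0.0562


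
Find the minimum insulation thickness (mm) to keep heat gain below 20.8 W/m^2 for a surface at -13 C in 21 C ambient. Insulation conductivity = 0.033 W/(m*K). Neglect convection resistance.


dT = 21 - (-13) = 34 K
thickness = k * dT / q_max * 1000
thickness = 0.033 * 34 / 20.8 * 1000
thickness = 53.9 mm

53.9


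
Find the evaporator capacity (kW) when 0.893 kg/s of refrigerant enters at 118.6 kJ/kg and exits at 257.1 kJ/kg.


dh = 257.1 - 118.6 = 138.5 kJ/kg
Q_evap = m_dot * dh = 0.893 * 138.5
Q_evap = 123.68 kW

123.68


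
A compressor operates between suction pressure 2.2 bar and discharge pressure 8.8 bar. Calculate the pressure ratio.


PR = P_high / P_low
PR = 8.8 / 2.2
PR = 4.0

4.0


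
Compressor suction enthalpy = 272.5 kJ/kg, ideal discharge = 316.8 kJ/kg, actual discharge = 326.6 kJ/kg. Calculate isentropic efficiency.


dh_ideal = 316.8 - 272.5 = 44.3 kJ/kg
dh_actual = 326.6 - 272.5 = 54.1 kJ/kg
eta_s = dh_ideal / dh_actual = 44.3 / 54.1
eta_s = 0.8189

0.8189


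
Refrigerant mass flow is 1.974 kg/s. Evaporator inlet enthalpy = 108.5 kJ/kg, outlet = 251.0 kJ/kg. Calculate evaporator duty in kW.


dh = 251.0 - 108.5 = 142.5 kJ/kg
Q_evap = m_dot * dh = 1.974 * 142.5
Q_evap = 281.3 kW

281.3


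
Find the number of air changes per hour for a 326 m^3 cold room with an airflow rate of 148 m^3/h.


ACH = flow / volume
ACH = 148 / 326
ACH = 0.454

0.454


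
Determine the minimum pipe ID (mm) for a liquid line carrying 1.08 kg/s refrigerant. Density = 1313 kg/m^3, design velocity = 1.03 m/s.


A = m_dot / (rho * v) = 1.08 / (1313 * 1.03) = 0.0007985862066 m^2
d = sqrt(4*A/pi) * 1000
d = 31.9 mm

31.9


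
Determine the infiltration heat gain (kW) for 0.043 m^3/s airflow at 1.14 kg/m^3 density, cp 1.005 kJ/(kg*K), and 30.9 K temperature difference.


Q = V_dot * rho * cp * dT
Q = 0.043 * 1.14 * 1.005 * 30.9
Q = 1.522 kW

1.522


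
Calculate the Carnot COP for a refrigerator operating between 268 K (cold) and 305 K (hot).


dT = 305 - 268 = 37 K
COP_carnot = T_cold / dT = 268 / 37
COP_carnot = 7.243

7.243


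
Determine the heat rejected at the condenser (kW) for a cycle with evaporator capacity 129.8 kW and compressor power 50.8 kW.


Q_cond = Q_evap + W
Q_cond = 129.8 + 50.8
Q_cond = 180.6 kW

180.6


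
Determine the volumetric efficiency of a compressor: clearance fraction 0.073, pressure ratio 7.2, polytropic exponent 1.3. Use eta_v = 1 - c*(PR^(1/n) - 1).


PR^(1/n) = 7.2^(1/1.3) = 4.56548096
eta_v = 1 - 0.073 * (4.56548096 - 1)
eta_v = 0.7397

0.7397


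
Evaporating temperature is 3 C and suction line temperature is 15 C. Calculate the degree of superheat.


Superheat = T_suction - T_evap
Superheat = 15 - (3)
Superheat = 12 K

12


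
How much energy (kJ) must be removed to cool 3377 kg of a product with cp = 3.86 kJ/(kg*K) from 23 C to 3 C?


dT = 23 - (3) = 20 K
Q = m * cp * dT = 3377 * 3.86 * 20
Q = 260704 kJ

260704


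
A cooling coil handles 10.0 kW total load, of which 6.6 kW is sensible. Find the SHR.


SHR = Q_sensible / Q_total
SHR = 6.6 / 10.0
SHR = 0.66

0.66


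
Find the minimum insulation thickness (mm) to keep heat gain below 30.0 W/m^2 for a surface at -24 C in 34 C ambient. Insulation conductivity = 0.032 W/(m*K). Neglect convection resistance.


dT = 34 - (-24) = 58 K
thickness = k * dT / q_max * 1000
thickness = 0.032 * 58 / 30.0 * 1000
thickness = 61.9 mm

61.9


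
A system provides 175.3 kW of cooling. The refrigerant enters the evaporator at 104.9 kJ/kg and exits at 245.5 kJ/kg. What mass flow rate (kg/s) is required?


dh = 245.5 - 104.9 = 140.6 kJ/kg
m_dot = Q / dh = 175.3 / 140.6 = 1.2468 kg/s

1.2468


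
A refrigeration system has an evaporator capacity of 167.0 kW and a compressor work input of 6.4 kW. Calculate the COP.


COP = Q_evap / W
COP = 167.0 / 6.4
COP = 26.094

26.094


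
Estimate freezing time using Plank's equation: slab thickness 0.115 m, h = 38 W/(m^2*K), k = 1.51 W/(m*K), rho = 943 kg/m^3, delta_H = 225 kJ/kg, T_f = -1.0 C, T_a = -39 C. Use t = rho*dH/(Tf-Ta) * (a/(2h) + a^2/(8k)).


dT = -1.0 - (-39) = 38.0 K
term1 = a/(2h) = 0.115/(2*38) = 0.001513157895
term2 = a^2/(8k) = 0.115^2/(8*1.51) = 0.001094784768
t = rho*dH*1000/dT * (term1 + term2)
t = 943*225*1000/38.0 * (0.001513157895 + 0.001094784768)
t = 14562 s

14562


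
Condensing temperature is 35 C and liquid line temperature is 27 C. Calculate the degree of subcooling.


Subcooling = T_cond - T_liquid
Subcooling = 35 - 27
Subcooling = 8 K

8


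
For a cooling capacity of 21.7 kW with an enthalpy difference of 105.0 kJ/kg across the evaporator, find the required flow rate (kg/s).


m_dot = Q / dh
m_dot = 21.7 / 105.0
m_dot = 0.2067 kg/s

0.2067


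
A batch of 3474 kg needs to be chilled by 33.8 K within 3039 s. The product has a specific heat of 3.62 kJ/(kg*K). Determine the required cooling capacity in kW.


Q = m * cp * dT / t
Q = 3474 * 3.62 * 33.8 / 3039
Q = 139.87 kW

139.87


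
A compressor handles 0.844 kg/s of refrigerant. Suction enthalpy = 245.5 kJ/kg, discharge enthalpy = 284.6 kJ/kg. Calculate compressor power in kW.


dh = 284.6 - 245.5 = 39.1 kJ/kg
W = m_dot * dh = 0.844 * 39.1 = 33.0 kW

33.0


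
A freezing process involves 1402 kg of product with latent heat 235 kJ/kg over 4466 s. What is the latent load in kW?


Q_lat = m * h_fg / t
Q_lat = 1402 * 235 / 4466
Q_lat = 73.77 kW

73.77


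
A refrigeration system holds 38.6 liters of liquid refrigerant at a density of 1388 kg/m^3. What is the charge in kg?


Charge = V * rho / 1000
Charge = 38.6 * 1388 / 1000
Charge = 53.58 kg

53.58


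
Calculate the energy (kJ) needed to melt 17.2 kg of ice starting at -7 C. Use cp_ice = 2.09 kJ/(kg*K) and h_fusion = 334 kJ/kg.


Sensible heat = cp * dT = 2.09 * 7 = 14.63 kJ/kg
Total per kg = 14.63 + 334 = 348.63 kJ/kg
Q = m * total = 17.2 * 348.63
Q = 5996.4 kJ

5996.4


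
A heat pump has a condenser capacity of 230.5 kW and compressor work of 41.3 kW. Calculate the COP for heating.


COP_hp = Q_cond / W
COP_hp = 230.5 / 41.3
COP_hp = 5.581

5.581


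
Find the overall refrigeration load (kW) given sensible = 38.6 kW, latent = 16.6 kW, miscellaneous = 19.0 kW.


Q_total = Q_s + Q_l + Q_misc
Q_total = 38.6 + 16.6 + 19.0
Q_total = 74.2 kW

74.2


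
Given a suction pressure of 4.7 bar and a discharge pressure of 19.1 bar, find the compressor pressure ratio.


PR = P_high / P_low
PR = 19.1 / 4.7
PR = 4.064

4.064


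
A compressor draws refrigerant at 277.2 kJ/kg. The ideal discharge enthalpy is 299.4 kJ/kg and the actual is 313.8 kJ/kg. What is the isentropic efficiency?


dh_ideal = 299.4 - 277.2 = 22.2 kJ/kg
dh_actual = 313.8 - 277.2 = 36.6 kJ/kg
eta_s = dh_ideal / dh_actual = 22.2 / 36.6
eta_s = 0.6066

0.6066


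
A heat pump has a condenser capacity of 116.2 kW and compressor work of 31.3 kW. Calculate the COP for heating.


COP_hp = Q_cond / W
COP_hp = 116.2 / 31.3
COP_hp = 3.712

3.712


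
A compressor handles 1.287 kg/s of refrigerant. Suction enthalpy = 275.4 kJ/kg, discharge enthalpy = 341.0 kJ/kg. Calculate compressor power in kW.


dh = 341.0 - 275.4 = 65.6 kJ/kg
W = m_dot * dh = 1.287 * 65.6 = 84.43 kW

84.43


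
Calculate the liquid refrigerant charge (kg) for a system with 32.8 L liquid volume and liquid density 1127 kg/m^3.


Charge = V * rho / 1000
Charge = 32.8 * 1127 / 1000
Charge = 36.97 kg

36.97


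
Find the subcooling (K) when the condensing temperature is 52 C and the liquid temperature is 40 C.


Subcooling = T_cond - T_liquid
Subcooling = 52 - 40
Subcooling = 12 K

12


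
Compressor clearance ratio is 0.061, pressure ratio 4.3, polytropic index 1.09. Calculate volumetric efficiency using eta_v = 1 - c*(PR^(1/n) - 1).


PR^(1/n) = 4.3^(1/1.09) = 3.81209505
eta_v = 1 - 0.061 * (3.81209505 - 1)
eta_v = 0.8285

0.8285


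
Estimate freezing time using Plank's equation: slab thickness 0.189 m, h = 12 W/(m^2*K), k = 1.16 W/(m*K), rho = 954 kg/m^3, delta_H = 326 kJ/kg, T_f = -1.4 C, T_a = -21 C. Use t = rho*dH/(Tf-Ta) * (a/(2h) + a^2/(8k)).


dT = -1.4 - (-21) = 19.6 K
term1 = a/(2h) = 0.189/(2*12) = 0.007875
term2 = a^2/(8k) = 0.189^2/(8*1.16) = 0.00384924569
t = rho*dH*1000/dT * (term1 + term2)
t = 954*326*1000/19.6 * (0.007875 + 0.00384924569)
t = 186035 s

186035


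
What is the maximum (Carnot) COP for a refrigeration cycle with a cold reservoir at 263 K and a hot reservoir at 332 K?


dT = 332 - 263 = 69 K
COP_carnot = T_cold / dT = 263 / 69
COP_carnot = 3.812

3.812


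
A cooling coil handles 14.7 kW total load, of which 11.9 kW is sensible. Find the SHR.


SHR = Q_sensible / Q_total
SHR = 11.9 / 14.7
SHR = 0.81

0.81


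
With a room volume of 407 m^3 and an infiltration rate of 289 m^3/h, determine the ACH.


ACH = flow / volume
ACH = 289 / 407
ACH = 0.71

0.71


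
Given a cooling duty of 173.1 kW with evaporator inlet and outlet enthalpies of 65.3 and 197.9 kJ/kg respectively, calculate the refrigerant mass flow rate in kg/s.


dh = 197.9 - 65.3 = 132.6 kJ/kg
m_dot = Q / dh = 173.1 / 132.6 = 1.3054 kg/s

1.3054


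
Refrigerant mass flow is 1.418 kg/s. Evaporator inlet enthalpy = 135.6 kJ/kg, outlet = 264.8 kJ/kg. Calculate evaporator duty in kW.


dh = 264.8 - 135.6 = 129.2 kJ/kg
Q_evap = m_dot * dh = 1.418 * 129.2
Q_evap = 183.21 kW

183.21


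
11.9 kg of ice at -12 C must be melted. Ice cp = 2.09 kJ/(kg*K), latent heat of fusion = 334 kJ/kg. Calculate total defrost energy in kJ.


Sensible heat = cp * dT = 2.09 * 12 = 25.08 kJ/kg
Total per kg = 25.08 + 334 = 359.08 kJ/kg
Q = m * total = 11.9 * 359.08
Q = 4273.1 kJ

4273.1


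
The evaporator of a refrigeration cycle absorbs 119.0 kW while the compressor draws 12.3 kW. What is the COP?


COP = Q_evap / W
COP = 119.0 / 12.3
COP = 9.675

9.675


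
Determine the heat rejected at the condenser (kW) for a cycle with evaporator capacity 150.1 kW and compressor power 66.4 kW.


Q_cond = Q_evap + W
Q_cond = 150.1 + 66.4
Q_cond = 216.5 kW

216.5


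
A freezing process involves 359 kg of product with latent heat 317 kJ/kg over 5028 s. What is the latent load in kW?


Q_lat = m * h_fg / t
Q_lat = 359 * 317 / 5028
Q_lat = 22.63 kW

22.63


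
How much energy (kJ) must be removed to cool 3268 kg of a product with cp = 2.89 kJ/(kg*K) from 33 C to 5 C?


dT = 33 - (5) = 28 K
Q = m * cp * dT = 3268 * 2.89 * 28
Q = 264447 kJ

264447


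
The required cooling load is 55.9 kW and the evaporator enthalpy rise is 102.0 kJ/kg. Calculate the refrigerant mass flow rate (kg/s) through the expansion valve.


m_dot = Q / dh
m_dot = 55.9 / 102.0
m_dot = 0.548 kg/s

0.548
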